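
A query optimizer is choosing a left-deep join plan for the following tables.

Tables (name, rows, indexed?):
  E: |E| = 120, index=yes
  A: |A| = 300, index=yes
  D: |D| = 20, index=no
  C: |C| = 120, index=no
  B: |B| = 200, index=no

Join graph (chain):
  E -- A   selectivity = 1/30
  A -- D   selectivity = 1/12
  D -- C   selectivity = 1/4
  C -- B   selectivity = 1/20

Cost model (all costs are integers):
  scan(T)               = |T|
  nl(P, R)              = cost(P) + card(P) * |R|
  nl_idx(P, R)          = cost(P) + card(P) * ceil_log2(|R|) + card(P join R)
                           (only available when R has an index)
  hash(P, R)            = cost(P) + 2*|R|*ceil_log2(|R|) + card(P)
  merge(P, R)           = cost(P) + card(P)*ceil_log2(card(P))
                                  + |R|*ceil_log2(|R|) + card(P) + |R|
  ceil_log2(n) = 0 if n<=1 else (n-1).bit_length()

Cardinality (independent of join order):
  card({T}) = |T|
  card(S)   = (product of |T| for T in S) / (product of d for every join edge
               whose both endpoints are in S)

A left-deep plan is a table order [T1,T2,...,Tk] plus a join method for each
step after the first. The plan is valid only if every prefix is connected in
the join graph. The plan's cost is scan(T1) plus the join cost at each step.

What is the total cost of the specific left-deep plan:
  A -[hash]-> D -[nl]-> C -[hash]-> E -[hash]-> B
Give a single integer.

step 1: scan A: cost=300, card=300
step 2: join D via hash
    card(P join D) = 300*20/(12) = 500
    cost = 300 + 2*20*5 + 300 = 800
step 3: join C via nl
    card(P join C) = 500*120/(4) = 15000
    cost = 800 + 500*120 = 60800
step 4: join E via hash
    card(P join E) = 15000*120/(30) = 60000
    cost = 60800 + 2*120*7 + 15000 = 77480
step 5: join B via hash
    card(P join B) = 60000*200/(20) = 600000
    cost = 77480 + 2*200*8 + 60000 = 140680

140680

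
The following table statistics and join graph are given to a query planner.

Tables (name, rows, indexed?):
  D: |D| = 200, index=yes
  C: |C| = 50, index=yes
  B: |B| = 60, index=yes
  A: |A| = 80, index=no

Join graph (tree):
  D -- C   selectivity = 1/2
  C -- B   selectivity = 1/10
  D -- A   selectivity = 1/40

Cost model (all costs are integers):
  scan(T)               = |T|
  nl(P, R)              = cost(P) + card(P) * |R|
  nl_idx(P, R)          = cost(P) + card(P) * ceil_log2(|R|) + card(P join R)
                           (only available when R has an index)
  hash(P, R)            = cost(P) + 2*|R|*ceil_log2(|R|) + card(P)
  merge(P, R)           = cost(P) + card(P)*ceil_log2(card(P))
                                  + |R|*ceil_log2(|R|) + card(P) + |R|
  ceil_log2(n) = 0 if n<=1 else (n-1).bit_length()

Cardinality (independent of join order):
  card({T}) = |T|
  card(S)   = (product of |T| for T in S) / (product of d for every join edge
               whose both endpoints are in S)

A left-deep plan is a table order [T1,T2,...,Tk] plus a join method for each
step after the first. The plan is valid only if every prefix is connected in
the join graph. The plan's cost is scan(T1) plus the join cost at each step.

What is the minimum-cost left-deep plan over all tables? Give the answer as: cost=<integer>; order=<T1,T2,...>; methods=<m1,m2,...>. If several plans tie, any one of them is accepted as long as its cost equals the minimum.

cost=12840; order=A,D,C,B; methods=nl_idx,hash,hash

Selinger DP (subsets sized 1..n):
  {D}: scan cost=200, card=200
  {C}: scan cost=50, card=50
  {B}: scan cost=60, card=60
  {A}: scan cost=80, card=80
  {CD}: card=5000; try (C,hash)→1000, (D,merge)→2200, (C,merge)→2350, (D,hash)→3300, (D,nl_idx)→5450, (C,nl_idx)→6400 …(+2); best=1000 via (C,hash)
  {AD}: card=400; try (D,nl_idx)→1120, (A,hash)→1520, (D,merge)→2520, (A,merge)→2640, (D,hash)→3360, (D,nl)→16080 …(+1); best=1120 via (D,nl_idx)
  {BC}: card=300; try (B,nl_idx)→650, (C,hash)→720, (C,nl_idx)→720, (B,hash)→820, (B,merge)→820, (C,merge)→830 …(+2); best=650 via (B,nl_idx)
  {BCD}: card=30000; try (D,hash)→4150, (D,merge)→5450, (B,hash)→6720, (D,nl_idx)→33050, (D,nl)→60650, (B,nl_idx)→61000 …(+2); best=4150 via (D,hash)
  {ACD}: card=10000; try (C,hash)→2120, (C,merge)→5470, (A,hash)→7120, (C,nl_idx)→13520, (C,nl)→21120, (A,merge)→71640 …(+1); best=2120 via (C,hash)
  {ABCD}: card=60000; try (B,hash)→12840, (A,hash)→35270, (B,nl_idx)→122120, (B,merge)→152540, (A,merge)→484790, (B,nl)→602120 …(+1); best=12840 via (B,hash)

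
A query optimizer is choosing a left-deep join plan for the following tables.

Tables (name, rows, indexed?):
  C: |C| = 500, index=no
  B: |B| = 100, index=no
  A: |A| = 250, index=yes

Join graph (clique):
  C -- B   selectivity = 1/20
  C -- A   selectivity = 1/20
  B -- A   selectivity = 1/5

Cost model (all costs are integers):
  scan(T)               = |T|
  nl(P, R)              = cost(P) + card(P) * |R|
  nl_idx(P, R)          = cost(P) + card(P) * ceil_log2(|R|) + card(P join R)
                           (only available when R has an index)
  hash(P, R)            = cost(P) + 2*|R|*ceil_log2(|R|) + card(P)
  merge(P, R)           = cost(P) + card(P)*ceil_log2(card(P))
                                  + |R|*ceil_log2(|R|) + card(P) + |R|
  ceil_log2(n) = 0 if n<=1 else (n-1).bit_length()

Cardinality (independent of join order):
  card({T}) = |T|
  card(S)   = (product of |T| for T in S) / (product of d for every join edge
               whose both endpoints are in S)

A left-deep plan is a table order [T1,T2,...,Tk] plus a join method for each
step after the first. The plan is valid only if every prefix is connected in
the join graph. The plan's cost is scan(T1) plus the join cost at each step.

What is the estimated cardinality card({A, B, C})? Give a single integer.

6250

Tables in S: A(250), B(100), C(500)
Edges inside S: C-B(d=20), C-A(d=20), B-A(d=5)
numerator = 250 * 100 * 500 = 12500000
denominator = 20 * 20 * 5 = 2000
card(S) = 12500000 / 2000 = 6250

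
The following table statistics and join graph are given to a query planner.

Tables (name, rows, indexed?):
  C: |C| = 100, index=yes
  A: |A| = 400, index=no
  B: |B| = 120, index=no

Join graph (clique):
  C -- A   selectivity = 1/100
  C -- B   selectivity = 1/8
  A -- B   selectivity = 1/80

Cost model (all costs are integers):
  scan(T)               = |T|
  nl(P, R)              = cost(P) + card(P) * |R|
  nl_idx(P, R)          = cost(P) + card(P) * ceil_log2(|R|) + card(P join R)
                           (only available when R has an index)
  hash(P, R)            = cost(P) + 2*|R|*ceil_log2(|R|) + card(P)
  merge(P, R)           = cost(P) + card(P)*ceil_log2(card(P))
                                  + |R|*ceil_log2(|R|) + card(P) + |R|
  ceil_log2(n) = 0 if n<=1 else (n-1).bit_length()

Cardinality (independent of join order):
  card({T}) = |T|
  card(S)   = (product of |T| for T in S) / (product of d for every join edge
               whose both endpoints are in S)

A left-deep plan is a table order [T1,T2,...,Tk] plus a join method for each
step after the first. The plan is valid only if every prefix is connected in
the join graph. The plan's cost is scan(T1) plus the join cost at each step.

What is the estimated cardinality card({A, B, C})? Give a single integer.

Tables in S: A(400), B(120), C(100)
Edges inside S: C-A(d=100), C-B(d=8), A-B(d=80)
numerator = 400 * 120 * 100 = 4800000
denominator = 100 * 8 * 80 = 64000
card(S) = 4800000 / 64000 = 75

75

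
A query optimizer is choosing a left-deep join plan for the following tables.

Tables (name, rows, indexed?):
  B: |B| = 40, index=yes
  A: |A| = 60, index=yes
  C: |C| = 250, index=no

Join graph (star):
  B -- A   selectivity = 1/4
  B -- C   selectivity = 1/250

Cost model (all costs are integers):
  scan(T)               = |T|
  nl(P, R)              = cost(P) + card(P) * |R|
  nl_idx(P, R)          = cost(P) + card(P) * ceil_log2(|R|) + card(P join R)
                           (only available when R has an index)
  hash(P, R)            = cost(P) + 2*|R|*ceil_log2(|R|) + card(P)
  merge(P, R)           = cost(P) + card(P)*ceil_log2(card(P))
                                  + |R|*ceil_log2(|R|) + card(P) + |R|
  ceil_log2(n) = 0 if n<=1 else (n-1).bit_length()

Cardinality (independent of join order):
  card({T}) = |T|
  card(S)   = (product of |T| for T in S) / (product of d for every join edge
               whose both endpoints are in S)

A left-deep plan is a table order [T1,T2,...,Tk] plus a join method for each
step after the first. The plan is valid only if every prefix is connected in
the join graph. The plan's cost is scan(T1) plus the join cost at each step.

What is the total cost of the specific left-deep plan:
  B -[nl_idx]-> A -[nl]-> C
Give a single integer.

150880

step 1: scan B: cost=40, card=40
step 2: join A via nl_idx
    card(P join A) = 40*60/(4) = 600
    cost = 40 + 40*6 + 600 = 880
step 3: join C via nl
    card(P join C) = 600*250/(250) = 600
    cost = 880 + 600*250 = 150880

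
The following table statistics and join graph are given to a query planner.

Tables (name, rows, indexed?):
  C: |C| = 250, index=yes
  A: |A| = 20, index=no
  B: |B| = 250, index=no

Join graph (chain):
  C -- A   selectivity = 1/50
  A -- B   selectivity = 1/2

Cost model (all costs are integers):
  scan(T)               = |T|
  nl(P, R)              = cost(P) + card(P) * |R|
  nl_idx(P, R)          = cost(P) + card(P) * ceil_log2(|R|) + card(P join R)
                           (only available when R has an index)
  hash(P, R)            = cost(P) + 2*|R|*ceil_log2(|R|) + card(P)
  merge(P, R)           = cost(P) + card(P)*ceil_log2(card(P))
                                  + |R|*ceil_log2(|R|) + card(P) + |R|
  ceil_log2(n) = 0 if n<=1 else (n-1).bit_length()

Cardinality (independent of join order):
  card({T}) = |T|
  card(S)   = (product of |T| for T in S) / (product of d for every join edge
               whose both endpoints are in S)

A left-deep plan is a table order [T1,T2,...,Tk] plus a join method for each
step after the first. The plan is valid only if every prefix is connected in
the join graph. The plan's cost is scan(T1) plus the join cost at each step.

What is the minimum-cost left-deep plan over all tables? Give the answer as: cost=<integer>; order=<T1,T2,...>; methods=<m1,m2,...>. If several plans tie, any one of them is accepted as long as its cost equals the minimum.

cost=3330; order=A,C,B; methods=nl_idx,merge

Selinger DP (subsets sized 1..n):
  {C}: scan cost=250, card=250
  {A}: scan cost=20, card=20
  {B}: scan cost=250, card=250
  {AC}: card=100; try (C,nl_idx)→280, (A,hash)→700, (C,merge)→2390, (A,merge)→2620, (C,hash)→4040, (C,nl)→5020 …(+1); best=280 via (C,nl_idx)
  {AB}: card=2500; try (A,hash)→700, (B,merge)→2390, (A,merge)→2620, (B,hash)→4040, (B,nl)→5020, (A,nl)→5250; best=700 via (A,hash)
  {ABC}: card=12500; try (B,merge)→3330, (B,hash)→4380, (C,hash)→7200, (B,nl)→25280, (C,nl_idx)→33200, (C,merge)→35450 …(+1); best=3330 via (B,merge)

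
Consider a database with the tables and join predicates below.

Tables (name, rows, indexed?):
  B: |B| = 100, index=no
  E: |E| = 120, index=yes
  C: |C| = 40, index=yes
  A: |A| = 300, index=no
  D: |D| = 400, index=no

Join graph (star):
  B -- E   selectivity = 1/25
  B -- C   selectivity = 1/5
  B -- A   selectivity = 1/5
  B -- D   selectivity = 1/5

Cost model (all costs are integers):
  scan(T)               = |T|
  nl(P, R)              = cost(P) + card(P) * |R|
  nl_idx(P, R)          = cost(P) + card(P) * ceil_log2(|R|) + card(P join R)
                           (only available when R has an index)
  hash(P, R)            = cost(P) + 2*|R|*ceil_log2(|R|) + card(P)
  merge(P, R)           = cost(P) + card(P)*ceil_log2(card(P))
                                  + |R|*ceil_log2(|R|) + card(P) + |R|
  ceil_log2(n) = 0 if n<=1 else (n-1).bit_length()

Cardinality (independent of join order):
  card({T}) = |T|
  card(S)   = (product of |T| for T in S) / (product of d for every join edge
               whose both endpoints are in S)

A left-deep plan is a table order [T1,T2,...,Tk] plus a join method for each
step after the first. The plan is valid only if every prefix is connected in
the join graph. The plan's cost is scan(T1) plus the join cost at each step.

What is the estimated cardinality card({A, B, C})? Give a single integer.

48000

Tables in S: A(300), B(100), C(40)
Edges inside S: B-C(d=5), B-A(d=5)
numerator = 300 * 100 * 40 = 1200000
denominator = 5 * 5 = 25
card(S) = 1200000 / 25 = 48000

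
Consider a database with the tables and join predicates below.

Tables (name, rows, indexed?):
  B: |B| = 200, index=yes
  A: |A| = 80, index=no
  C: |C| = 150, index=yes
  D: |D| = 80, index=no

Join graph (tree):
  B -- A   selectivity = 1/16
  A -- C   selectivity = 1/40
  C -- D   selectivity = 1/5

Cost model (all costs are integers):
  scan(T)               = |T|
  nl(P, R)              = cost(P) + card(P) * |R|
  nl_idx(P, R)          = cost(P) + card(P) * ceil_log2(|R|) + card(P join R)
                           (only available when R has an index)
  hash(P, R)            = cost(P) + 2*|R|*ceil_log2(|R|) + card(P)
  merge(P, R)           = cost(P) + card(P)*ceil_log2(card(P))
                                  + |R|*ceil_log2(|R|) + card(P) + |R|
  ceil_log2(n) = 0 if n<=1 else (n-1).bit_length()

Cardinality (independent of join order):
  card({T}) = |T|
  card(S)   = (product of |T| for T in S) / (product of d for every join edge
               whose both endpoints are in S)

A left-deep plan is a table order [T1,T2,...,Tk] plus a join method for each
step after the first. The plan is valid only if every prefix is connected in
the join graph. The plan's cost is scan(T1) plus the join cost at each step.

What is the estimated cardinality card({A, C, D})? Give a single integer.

Tables in S: A(80), C(150), D(80)
Edges inside S: A-C(d=40), C-D(d=5)
numerator = 80 * 150 * 80 = 960000
denominator = 40 * 5 = 200
card(S) = 960000 / 200 = 4800

4800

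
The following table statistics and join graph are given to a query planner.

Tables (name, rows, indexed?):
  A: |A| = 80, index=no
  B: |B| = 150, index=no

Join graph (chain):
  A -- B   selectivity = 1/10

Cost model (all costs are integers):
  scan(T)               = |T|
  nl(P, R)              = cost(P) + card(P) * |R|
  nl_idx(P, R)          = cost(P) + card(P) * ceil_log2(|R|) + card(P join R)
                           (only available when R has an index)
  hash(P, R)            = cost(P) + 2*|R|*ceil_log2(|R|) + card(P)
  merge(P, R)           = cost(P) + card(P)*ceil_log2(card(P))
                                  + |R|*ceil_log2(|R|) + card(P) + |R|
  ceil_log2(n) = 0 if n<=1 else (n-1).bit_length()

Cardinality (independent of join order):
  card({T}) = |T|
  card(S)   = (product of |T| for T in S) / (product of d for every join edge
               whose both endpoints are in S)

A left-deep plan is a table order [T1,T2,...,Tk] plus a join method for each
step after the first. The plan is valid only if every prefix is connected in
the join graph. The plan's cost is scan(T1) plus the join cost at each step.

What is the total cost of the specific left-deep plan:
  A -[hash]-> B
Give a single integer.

step 1: scan A: cost=80, card=80
step 2: join B via hash
    card(P join B) = 80*150/(10) = 1200
    cost = 80 + 2*150*8 + 80 = 2560

2560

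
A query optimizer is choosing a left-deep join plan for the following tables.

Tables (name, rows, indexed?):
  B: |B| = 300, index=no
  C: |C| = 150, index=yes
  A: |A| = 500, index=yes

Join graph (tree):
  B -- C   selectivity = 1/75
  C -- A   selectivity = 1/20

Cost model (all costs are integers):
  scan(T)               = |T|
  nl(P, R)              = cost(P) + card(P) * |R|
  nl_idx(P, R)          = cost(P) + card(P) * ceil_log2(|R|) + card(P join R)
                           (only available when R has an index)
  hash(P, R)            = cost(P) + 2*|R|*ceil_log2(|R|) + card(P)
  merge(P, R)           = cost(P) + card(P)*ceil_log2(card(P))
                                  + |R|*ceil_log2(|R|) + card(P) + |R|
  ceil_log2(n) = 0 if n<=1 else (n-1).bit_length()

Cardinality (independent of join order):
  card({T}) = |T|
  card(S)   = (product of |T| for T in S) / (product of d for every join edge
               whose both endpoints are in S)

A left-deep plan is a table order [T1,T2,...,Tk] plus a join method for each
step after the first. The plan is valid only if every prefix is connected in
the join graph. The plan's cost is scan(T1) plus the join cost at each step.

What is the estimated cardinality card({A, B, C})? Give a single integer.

Tables in S: A(500), B(300), C(150)
Edges inside S: B-C(d=75), C-A(d=20)
numerator = 500 * 300 * 150 = 22500000
denominator = 75 * 20 = 1500
card(S) = 22500000 / 1500 = 15000

15000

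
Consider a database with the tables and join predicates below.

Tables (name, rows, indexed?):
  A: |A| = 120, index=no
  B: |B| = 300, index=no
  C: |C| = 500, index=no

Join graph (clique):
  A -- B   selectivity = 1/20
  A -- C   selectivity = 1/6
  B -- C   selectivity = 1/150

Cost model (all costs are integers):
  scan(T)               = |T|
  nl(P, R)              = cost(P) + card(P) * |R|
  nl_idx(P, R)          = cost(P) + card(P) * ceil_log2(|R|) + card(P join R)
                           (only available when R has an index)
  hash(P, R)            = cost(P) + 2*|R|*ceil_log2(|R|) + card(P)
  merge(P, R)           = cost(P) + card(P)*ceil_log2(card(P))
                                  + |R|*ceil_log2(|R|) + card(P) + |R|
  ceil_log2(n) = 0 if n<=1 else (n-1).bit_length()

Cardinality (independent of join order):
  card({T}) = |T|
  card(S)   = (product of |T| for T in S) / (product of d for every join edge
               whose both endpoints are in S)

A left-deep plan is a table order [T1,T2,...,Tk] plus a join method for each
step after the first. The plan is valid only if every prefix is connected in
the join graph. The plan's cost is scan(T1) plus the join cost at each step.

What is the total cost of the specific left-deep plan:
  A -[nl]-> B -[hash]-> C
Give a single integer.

46920

step 1: scan A: cost=120, card=120
step 2: join B via nl
    card(P join B) = 120*300/(20) = 1800
    cost = 120 + 120*300 = 36120
step 3: join C via hash
    card(P join C) = 1800*500/(6*150) = 1000
    cost = 36120 + 2*500*9 + 1800 = 46920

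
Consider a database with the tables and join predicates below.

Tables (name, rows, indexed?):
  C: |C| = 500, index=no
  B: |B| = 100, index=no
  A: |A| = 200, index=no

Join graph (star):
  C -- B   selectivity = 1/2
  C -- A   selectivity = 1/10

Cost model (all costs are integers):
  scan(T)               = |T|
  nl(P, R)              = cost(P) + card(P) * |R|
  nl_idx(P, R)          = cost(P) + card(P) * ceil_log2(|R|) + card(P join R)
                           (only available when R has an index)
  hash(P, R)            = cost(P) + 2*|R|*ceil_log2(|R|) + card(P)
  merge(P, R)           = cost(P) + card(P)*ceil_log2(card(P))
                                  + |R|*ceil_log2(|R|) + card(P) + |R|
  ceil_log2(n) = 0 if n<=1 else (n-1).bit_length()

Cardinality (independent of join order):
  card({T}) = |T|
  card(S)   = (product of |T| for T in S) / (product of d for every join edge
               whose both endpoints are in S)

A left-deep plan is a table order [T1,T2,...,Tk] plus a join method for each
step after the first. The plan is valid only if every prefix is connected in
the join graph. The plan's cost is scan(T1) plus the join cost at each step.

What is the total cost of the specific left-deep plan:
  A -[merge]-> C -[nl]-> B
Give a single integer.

1007000

step 1: scan A: cost=200, card=200
step 2: join C via merge
    card(P join C) = 200*500/(10) = 10000
    cost = 200 + 200*8 + 500*9 + 200 + 500 = 7000
step 3: join B via nl
    card(P join B) = 10000*100/(2) = 500000
    cost = 7000 + 10000*100 = 1007000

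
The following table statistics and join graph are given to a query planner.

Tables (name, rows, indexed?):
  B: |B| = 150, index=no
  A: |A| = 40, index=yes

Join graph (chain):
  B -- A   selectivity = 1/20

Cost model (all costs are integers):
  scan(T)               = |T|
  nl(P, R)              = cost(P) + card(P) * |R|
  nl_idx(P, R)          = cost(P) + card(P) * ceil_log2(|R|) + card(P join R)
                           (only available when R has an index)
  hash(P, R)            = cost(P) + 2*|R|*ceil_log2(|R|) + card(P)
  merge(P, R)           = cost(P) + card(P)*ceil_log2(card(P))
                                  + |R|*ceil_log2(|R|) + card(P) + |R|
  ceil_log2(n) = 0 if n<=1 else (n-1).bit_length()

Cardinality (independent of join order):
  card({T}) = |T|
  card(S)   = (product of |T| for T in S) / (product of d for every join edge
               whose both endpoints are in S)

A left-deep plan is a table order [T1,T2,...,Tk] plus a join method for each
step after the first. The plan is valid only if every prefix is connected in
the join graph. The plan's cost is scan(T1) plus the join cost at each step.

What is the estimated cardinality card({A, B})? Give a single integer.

300

Tables in S: A(40), B(150)
Edges inside S: B-A(d=20)
numerator = 40 * 150 = 6000
denominator = 20 = 20
card(S) = 6000 / 20 = 300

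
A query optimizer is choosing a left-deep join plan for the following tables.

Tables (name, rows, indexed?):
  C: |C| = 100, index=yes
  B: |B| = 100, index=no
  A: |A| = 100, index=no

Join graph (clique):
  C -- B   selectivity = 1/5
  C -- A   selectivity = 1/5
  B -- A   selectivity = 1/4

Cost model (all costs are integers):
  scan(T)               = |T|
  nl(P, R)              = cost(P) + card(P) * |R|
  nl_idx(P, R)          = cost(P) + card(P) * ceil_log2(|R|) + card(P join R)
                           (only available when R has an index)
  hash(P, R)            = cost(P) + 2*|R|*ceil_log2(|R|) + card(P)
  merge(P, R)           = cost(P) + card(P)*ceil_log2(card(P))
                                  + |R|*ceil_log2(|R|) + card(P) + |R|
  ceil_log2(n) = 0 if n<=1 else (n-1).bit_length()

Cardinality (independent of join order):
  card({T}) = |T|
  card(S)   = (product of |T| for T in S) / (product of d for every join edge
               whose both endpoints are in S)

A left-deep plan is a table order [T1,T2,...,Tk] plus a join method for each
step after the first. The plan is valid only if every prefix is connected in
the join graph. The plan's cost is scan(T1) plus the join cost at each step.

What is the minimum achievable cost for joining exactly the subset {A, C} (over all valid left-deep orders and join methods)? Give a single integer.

1600

Selinger DP over subsets of {A,C}:
  {C}: scan cost=100, card=100
  {A}: scan cost=100, card=100
  {AC}: card=2000; try (C,hash)→1600, (A,hash)→1600, (C,merge)→1700, (A,merge)→1700, (C,nl_idx)→2800, (C,nl)→10100 …(+1); best=1600 via (C,hash)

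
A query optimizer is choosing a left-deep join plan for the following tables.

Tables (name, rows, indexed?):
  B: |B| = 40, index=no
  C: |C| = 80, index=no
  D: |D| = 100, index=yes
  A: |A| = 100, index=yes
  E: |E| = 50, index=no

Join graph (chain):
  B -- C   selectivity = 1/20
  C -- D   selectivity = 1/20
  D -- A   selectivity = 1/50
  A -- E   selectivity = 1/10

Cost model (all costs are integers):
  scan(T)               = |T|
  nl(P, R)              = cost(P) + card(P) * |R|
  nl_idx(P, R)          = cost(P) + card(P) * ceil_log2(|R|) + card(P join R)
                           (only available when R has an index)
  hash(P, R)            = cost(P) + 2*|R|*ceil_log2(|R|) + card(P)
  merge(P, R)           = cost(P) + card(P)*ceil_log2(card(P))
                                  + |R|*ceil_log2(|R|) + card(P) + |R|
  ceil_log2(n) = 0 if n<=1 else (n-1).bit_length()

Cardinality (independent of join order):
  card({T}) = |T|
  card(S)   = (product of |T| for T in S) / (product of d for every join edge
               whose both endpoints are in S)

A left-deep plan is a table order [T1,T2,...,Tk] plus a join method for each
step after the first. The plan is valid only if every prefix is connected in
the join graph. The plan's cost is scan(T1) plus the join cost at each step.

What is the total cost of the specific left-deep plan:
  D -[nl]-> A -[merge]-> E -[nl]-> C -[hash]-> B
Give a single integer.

96730

step 1: scan D: cost=100, card=100
step 2: join A via nl
    card(P join A) = 100*100/(50) = 200
    cost = 100 + 100*100 = 10100
step 3: join E via merge
    card(P join E) = 200*50/(10) = 1000
    cost = 10100 + 200*8 + 50*6 + 200 + 50 = 12250
step 4: join C via nl
    card(P join C) = 1000*80/(20) = 4000
    cost = 12250 + 1000*80 = 92250
step 5: join B via hash
    card(P join B) = 4000*40/(20) = 8000
    cost = 92250 + 2*40*6 + 4000 = 96730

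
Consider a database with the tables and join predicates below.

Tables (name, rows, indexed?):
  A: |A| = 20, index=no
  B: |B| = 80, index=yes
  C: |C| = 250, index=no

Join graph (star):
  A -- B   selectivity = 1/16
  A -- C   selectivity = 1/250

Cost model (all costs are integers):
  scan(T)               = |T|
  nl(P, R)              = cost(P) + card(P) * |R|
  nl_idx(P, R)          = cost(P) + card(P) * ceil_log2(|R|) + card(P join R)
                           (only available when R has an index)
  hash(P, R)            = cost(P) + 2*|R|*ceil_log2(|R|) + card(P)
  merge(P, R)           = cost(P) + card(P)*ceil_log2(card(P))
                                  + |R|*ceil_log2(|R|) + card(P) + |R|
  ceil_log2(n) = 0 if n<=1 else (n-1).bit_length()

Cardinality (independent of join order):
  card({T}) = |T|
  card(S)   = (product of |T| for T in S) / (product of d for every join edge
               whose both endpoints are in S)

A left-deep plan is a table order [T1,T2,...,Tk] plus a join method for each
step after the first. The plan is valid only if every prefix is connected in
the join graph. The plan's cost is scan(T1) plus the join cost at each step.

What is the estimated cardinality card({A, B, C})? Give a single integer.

Tables in S: A(20), B(80), C(250)
Edges inside S: A-B(d=16), A-C(d=250)
numerator = 20 * 80 * 250 = 400000
denominator = 16 * 250 = 4000
card(S) = 400000 / 4000 = 100

100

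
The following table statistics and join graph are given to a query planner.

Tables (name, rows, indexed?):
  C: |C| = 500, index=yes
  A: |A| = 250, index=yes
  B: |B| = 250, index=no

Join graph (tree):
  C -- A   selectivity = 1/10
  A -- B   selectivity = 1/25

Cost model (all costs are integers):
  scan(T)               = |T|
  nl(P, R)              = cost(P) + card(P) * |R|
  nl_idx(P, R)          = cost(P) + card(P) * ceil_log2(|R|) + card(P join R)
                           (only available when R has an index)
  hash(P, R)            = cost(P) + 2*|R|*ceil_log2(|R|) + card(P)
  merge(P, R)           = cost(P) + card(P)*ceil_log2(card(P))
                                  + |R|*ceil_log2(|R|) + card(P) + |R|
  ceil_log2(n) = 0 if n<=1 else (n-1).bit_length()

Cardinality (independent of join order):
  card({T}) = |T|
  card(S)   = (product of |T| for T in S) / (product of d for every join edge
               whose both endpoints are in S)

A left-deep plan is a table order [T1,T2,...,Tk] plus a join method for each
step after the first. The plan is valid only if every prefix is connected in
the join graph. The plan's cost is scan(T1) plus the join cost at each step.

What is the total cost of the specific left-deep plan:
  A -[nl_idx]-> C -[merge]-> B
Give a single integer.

step 1: scan A: cost=250, card=250
step 2: join C via nl_idx
    card(P join C) = 250*500/(10) = 12500
    cost = 250 + 250*9 + 12500 = 15000
step 3: join B via merge
    card(P join B) = 12500*250/(25) = 125000
    cost = 15000 + 12500*14 + 250*8 + 12500 + 250 = 204750

204750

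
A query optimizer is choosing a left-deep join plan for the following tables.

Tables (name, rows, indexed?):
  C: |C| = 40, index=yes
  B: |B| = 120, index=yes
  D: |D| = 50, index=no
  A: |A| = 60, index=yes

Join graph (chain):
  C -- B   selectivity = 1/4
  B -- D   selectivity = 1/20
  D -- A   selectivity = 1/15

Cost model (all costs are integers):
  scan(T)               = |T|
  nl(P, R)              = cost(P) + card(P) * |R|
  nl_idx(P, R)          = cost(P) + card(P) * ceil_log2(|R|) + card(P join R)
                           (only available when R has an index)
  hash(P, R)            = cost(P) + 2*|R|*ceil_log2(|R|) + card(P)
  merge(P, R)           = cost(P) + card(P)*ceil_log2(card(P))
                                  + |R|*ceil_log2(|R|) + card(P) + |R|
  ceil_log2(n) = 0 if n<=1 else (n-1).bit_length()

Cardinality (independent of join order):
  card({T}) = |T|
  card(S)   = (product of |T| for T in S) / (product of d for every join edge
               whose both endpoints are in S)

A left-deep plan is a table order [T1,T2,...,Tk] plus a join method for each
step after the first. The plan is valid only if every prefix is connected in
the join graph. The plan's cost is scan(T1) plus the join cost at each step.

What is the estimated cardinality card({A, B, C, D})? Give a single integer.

12000

Tables in S: A(60), B(120), C(40), D(50)
Edges inside S: C-B(d=4), B-D(d=20), D-A(d=15)
numerator = 60 * 120 * 40 * 50 = 14400000
denominator = 4 * 20 * 15 = 1200
card(S) = 14400000 / 1200 = 12000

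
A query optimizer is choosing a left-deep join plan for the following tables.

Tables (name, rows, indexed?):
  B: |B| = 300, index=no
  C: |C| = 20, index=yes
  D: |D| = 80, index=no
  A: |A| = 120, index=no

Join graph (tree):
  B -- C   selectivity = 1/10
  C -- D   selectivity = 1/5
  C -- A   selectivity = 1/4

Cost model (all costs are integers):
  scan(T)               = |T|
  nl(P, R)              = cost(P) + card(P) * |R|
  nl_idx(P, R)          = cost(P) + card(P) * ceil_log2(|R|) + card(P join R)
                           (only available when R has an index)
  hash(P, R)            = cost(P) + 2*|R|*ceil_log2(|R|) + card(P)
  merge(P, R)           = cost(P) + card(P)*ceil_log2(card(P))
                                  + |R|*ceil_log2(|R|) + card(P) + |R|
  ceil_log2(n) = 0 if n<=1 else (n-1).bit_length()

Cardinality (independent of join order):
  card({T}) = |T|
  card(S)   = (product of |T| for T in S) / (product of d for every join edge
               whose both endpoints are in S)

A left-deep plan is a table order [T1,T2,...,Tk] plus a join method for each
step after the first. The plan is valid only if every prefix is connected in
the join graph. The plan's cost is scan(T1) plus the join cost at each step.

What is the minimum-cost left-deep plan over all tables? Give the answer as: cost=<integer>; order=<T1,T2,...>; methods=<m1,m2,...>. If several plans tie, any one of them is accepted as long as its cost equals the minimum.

cost=13800; order=B,C,D,A; methods=hash,hash,hash

Selinger DP (subsets sized 1..n):
  {B}: scan cost=300, card=300
  {C}: scan cost=20, card=20
  {D}: scan cost=80, card=80
  {A}: scan cost=120, card=120
  {BC}: card=600; try (C,hash)→800, (C,nl_idx)→2400, (B,merge)→3140, (C,merge)→3420, (B,hash)→5440, (B,nl)→6020 …(+1); best=800 via (C,hash)
  {CD}: card=320; try (C,hash)→360, (D,merge)→780, (C,nl_idx)→800, (C,merge)→840, (D,hash)→1160, (D,nl)→1620 …(+1); best=360 via (C,hash)
  {AC}: card=600; try (C,hash)→440, (A,merge)→1100, (C,merge)→1200, (C,nl_idx)→1320, (A,hash)→1720, (A,nl)→2420 …(+1); best=440 via (C,hash)
  {BCD}: card=9600; try (D,hash)→2520, (B,hash)→6080, (B,merge)→6560, (D,merge)→8040, (D,nl)→48800, (B,nl)→96360; best=2520 via (D,hash)
  {ABC}: card=18000; try (A,hash)→3080, (B,hash)→6440, (A,merge)→8360, (B,merge)→10040, (A,nl)→72800, (B,nl)→180440; best=3080 via (A,hash)
  {ACD}: card=9600; try (D,hash)→2160, (A,hash)→2360, (A,merge)→4520, (D,merge)→7680, (A,nl)→38760, (D,nl)→48440; best=2160 via (D,hash)
  {ABCD}: card=288000; try (A,hash)→13800, (B,hash)→17160, (D,hash)→22200, (A,merge)→147480, (B,merge)→149160, (D,merge)→291720 …(+3); best=13800 via (A,hash)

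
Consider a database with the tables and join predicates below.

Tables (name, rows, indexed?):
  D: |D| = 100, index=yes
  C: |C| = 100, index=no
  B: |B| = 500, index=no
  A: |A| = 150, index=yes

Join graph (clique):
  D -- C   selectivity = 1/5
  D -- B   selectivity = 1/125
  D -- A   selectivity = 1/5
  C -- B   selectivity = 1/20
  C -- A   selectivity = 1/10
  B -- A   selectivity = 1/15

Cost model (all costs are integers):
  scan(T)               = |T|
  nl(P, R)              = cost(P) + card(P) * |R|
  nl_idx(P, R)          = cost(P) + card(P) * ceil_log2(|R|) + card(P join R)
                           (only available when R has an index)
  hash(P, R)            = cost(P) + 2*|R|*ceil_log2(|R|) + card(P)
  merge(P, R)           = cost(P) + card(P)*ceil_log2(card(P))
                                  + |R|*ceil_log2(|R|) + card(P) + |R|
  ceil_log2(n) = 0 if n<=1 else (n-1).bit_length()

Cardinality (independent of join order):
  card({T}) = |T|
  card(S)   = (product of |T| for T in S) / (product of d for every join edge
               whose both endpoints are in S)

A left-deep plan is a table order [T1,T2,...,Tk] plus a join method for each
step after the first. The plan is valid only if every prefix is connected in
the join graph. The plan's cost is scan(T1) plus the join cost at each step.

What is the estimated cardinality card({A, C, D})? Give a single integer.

Tables in S: A(150), C(100), D(100)
Edges inside S: D-C(d=5), D-A(d=5), C-A(d=10)
numerator = 150 * 100 * 100 = 1500000
denominator = 5 * 5 * 10 = 250
card(S) = 1500000 / 250 = 6000

6000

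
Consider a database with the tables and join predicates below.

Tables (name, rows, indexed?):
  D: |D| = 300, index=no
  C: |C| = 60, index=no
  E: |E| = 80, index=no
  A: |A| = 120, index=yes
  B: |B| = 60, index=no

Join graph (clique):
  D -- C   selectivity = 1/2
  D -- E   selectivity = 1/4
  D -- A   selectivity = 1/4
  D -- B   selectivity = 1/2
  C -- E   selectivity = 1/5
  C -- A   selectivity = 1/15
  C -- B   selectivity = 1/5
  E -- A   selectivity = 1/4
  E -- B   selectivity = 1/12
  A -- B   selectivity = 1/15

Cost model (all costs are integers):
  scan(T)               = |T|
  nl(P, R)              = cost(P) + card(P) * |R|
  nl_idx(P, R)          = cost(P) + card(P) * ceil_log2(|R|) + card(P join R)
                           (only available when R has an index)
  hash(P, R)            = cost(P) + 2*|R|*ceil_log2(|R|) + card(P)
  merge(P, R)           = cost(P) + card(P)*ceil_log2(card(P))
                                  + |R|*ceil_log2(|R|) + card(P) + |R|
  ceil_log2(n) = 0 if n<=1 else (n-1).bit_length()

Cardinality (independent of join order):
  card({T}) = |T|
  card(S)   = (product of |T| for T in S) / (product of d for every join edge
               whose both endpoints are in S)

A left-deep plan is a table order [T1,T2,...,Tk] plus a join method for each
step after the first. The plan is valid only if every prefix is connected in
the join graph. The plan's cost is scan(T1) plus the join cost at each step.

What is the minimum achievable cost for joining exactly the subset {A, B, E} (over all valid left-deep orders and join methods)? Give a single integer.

2560

Selinger DP over subsets of {A,B,E}:
  {E}: scan cost=80, card=80
  {A}: scan cost=120, card=120
  {B}: scan cost=60, card=60
  {AE}: card=2400; try (E,hash)→1360, (A,merge)→1680, (E,merge)→1720, (A,hash)→1840, (A,nl_idx)→3040, (A,nl)→9680 …(+1); best=1360 via (E,hash)
  {BE}: card=400; try (B,hash)→880, (E,merge)→1120, (B,merge)→1140, (E,hash)→1240, (E,nl)→4860, (B,nl)→4880; best=880 via (B,hash)
  {AB}: card=480; try (B,hash)→960, (A,nl_idx)→960, (A,merge)→1440, (B,merge)→1500, (A,hash)→1800, (A,nl)→7260 …(+1); best=960 via (B,hash)
  {ABE}: card=800; try (E,hash)→2560, (A,hash)→2960, (B,hash)→4480, (A,nl_idx)→4480, (A,merge)→5840, (E,merge)→6400 …(+4); best=2560 via (E,hash)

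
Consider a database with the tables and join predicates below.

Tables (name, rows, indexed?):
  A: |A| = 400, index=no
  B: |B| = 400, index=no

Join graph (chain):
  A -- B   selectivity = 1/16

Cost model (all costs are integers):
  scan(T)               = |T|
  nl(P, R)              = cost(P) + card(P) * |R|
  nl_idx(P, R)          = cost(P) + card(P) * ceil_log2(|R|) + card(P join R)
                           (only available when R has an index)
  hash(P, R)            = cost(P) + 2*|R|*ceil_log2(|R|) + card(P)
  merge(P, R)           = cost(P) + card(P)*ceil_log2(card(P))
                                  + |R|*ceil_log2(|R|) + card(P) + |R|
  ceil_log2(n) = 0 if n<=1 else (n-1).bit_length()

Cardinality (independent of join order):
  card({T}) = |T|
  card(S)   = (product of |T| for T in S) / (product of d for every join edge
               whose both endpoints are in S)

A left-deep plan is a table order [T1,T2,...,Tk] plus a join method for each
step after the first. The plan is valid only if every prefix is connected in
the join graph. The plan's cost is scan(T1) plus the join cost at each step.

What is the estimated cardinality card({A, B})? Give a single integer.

10000

Tables in S: A(400), B(400)
Edges inside S: A-B(d=16)
numerator = 400 * 400 = 160000
denominator = 16 = 16
card(S) = 160000 / 16 = 10000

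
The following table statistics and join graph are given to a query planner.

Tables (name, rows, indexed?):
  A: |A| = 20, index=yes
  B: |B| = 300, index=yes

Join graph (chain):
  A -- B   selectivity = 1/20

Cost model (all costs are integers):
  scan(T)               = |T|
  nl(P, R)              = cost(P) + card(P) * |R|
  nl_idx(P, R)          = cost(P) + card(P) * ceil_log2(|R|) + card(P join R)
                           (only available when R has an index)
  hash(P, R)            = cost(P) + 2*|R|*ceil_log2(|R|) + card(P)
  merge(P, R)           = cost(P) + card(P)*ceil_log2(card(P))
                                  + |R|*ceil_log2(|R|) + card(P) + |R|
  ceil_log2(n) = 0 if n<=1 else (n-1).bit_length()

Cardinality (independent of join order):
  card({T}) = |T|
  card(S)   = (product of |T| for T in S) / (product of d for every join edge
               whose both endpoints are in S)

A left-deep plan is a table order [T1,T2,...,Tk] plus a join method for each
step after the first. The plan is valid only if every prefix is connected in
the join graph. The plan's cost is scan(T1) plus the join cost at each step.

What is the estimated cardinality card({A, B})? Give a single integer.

Tables in S: A(20), B(300)
Edges inside S: A-B(d=20)
numerator = 20 * 300 = 6000
denominator = 20 = 20
card(S) = 6000 / 20 = 300

300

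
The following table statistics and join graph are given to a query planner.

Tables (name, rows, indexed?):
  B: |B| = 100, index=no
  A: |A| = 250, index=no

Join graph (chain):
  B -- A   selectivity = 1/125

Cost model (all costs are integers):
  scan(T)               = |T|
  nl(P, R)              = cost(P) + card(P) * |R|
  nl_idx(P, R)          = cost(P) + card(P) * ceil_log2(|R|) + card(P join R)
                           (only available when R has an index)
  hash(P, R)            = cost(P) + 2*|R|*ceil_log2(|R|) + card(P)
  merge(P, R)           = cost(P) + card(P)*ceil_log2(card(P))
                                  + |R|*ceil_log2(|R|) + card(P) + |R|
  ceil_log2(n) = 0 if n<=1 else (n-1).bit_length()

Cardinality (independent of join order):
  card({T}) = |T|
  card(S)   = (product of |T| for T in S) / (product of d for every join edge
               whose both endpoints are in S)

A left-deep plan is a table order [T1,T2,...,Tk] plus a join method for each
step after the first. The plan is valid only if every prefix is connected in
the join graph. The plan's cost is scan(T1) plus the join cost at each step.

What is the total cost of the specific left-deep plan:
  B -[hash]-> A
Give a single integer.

step 1: scan B: cost=100, card=100
step 2: join A via hash
    card(P join A) = 100*250/(125) = 200
    cost = 100 + 2*250*8 + 100 = 4200

4200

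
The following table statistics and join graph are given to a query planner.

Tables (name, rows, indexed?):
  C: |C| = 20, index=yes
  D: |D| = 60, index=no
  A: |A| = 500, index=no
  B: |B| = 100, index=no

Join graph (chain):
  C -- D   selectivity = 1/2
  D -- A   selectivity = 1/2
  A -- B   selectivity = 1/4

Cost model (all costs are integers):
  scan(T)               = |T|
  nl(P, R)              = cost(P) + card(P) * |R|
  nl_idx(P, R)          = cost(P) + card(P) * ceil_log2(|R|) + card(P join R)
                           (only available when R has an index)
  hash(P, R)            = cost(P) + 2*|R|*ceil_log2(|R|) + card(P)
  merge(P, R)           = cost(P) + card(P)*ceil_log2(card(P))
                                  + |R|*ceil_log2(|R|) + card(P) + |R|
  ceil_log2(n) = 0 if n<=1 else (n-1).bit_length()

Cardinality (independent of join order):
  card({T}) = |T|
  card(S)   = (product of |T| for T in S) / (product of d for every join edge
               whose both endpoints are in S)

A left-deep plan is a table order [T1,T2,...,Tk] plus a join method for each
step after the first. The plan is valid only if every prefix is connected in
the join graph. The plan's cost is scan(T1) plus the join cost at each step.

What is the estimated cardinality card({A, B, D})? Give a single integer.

375000

Tables in S: A(500), B(100), D(60)
Edges inside S: D-A(d=2), A-B(d=4)
numerator = 500 * 100 * 60 = 3000000
denominator = 2 * 4 = 8
card(S) = 3000000 / 8 = 375000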